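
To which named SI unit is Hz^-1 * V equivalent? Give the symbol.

Wb

Hz = 1/s = s⁻¹ (frequency is cycles per second).
So Hz⁻¹ = s.
V = W/A (potential = power per current),
    = kg·m²·s⁻³·A⁻¹.
Combining: Hz⁻¹·V = s · (kg·m²·s⁻³·A⁻¹) = kg·m²·s⁻²·A⁻¹.
kg·m²·s⁻²·A⁻¹ is the base-SI form of the weber.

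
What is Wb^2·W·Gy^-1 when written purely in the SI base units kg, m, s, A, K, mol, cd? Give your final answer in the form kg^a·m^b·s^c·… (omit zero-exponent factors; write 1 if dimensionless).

Wb = kg·m²·s⁻²·A⁻¹.
So Wb² = kg²·m⁴·s⁻⁴·A⁻².
W = kg·m²·s⁻³.
Gy = m²·s⁻².
So Gy⁻¹ = m⁻²·s².
Combining: Wb²·W·Gy⁻¹ = (kg²·m⁴·s⁻⁴·A⁻²) · (kg·m²·s⁻³) · (m⁻²·s²) = kg³·m⁴·s⁻⁵·A⁻².

kg³·m⁴·s⁻⁵·A⁻²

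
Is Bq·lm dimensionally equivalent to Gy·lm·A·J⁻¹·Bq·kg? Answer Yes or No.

Left side:
  Bq = 1/s = s⁻¹ (activity is decays per second).
  lm = cd·sr = cd (luminous flux; sr is dimensionless).
  Combining: Bq·lm = s⁻¹ · cd = s⁻¹·cd.
Right side:
  Gy = m²·s⁻².
  lm = cd.
  J = kg·m²·s⁻².
  So J⁻¹ = kg⁻¹·m⁻²·s².
  Bq = s⁻¹.
  Combining: Gy·lm·A·J⁻¹·Bq·kg = (m²·s⁻²) · cd · A · (kg⁻¹·m⁻²·s²) · s⁻¹ · kg = s⁻¹·A·cd.
Left is s⁻¹·cd; right is s⁻¹·A·cd — different.

No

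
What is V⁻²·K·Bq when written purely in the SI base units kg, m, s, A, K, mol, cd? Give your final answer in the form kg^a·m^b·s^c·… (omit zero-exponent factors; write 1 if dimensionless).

V = W/A (potential = power per current),
    = kg·m²·s⁻³·A⁻¹.
So V⁻² = kg⁻²·m⁻⁴·s⁶·A².
Bq = 1/s = s⁻¹ (activity is decays per second).
Combining: V⁻²·K·Bq = (kg⁻²·m⁻⁴·s⁶·A²) · K · s⁻¹ = kg⁻²·m⁻⁴·s⁵·A²·K.

kg⁻²·m⁻⁴·s⁵·A²·K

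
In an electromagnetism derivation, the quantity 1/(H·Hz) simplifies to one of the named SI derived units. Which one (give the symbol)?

H = Wb/A (inductance = flux per current),
    = kg·m²·s⁻²·A⁻².
So H⁻¹ = kg⁻¹·m⁻²·s²·A².
Hz = 1/s = s⁻¹ (frequency is cycles per second).
So Hz⁻¹ = s.
Combining: H⁻¹·Hz⁻¹ = (kg⁻¹·m⁻²·s²·A²) · s = kg⁻¹·m⁻²·s³·A².
kg⁻¹·m⁻²·s³·A² is the base-SI form of the siemens.

S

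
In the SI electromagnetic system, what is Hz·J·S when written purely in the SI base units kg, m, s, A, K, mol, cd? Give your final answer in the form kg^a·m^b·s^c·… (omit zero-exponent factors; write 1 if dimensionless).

A²

Hz = 1/s = s⁻¹ (frequency is cycles per second).
J = N·m (work = force × distance),
    = kg·m²·s⁻².
S = 1/Ω (conductance is reciprocal resistance),
    = kg⁻¹·m⁻²·s³·A².
Combining: Hz·J·S = s⁻¹ · (kg·m²·s⁻²) · (kg⁻¹·m⁻²·s³·A²) = A².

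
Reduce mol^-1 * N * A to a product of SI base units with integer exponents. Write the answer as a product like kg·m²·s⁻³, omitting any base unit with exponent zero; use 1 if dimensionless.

N = kg·m/s² = kg·m·s⁻² (force = mass × acceleration).
Combining: mol⁻¹·N·A = mol⁻¹ · (kg·m·s⁻²) · A = kg·m·s⁻²·A·mol⁻¹.

kg·m·s⁻²·A·mol⁻¹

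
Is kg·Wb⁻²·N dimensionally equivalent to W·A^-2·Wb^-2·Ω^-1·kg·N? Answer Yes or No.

Left side:
  Wb = V·s (flux: a volt is a weber per second),
      = kg·m²·s⁻²·A⁻¹.
  So Wb⁻² = kg⁻²·m⁻⁴·s⁴·A².
  N = kg·m/s² = kg·m·s⁻² (force = mass × acceleration).
  Combining: kg·Wb⁻²·N = kg · (kg⁻²·m⁻⁴·s⁴·A²) · (kg·m·s⁻²) = m⁻³·s²·A².
Right side:
  W = J/s (power = energy per time),
      = kg·m²·s⁻³.
  Wb = V·s (flux: a volt is a weber per second),
      = kg·m²·s⁻²·A⁻¹.
  So Wb⁻² = kg⁻²·m⁻⁴·s⁴·A².
  Ω = V/A (resistance = voltage per current),
      = kg·m²·s⁻³·A⁻².
  So Ω⁻¹ = kg⁻¹·m⁻²·s³·A².
  N = kg·m/s² = kg·m·s⁻² (force = mass × acceleration).
  Combining: W·A⁻²·Wb⁻²·Ω⁻¹·kg·N = (kg·m²·s⁻³) · A⁻² · (kg⁻²·m⁻⁴·s⁴·A²) · (kg⁻¹·m⁻²·s³·A²) · kg · (kg·m·s⁻²) = m⁻³·s²·A².
Both reduce to m⁻³·s²·A².

Yes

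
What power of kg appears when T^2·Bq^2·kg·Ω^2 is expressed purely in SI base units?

5

T = kg·s⁻²·A⁻¹.
So T² = kg²·s⁻⁴·A⁻².
Bq = s⁻¹.
So Bq² = s⁻².
Ω = kg·m²·s⁻³·A⁻².
So Ω² = kg²·m⁴·s⁻⁶·A⁻⁴.
Combining: T²·Bq²·kg·Ω² = (kg²·s⁻⁴·A⁻²) · s⁻² · kg · (kg²·m⁴·s⁻⁶·A⁻⁴) = kg⁵·m⁴·s⁻¹²·A⁻⁶.
The exponent of kg is 5.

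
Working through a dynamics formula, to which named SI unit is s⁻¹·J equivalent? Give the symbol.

W

J = kg·m²·s⁻².
Combining: s⁻¹·J = s⁻¹ · (kg·m²·s⁻²) = kg·m²·s⁻³.
kg·m²·s⁻³ is the base-SI form of the watt.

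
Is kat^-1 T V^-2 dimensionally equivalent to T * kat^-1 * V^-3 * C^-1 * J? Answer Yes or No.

Left side:
  kat = mol/s = s⁻¹·mol (catalytic activity).
  So kat⁻¹ = s·mol⁻¹.
  T = Wb/m² (flux density = flux per area),
      = kg·s⁻²·A⁻¹.
  V = W/A (potential = power per current),
      = kg·m²·s⁻³·A⁻¹.
  So V⁻² = kg⁻²·m⁻⁴·s⁶·A².
  Combining: kat⁻¹·T·V⁻² = (s·mol⁻¹) · (kg·s⁻²·A⁻¹) · (kg⁻²·m⁻⁴·s⁶·A²) = kg⁻¹·m⁻⁴·s⁵·A·mol⁻¹.
Right side:
  T = Wb/m² (flux density = flux per area),
      = kg·s⁻²·A⁻¹.
  kat = mol/s = s⁻¹·mol (catalytic activity).
  So kat⁻¹ = s·mol⁻¹.
  V = W/A (potential = power per current),
      = kg·m²·s⁻³·A⁻¹.
  So V⁻³ = kg⁻³·m⁻⁶·s⁹·A³.
  C = A·s = s·A (charge = current × time).
  So C⁻¹ = s⁻¹·A⁻¹.
  J = N·m (work = force × distance),
      = kg·m²·s⁻².
  Combining: T·kat⁻¹·V⁻³·C⁻¹·J = (kg·s⁻²·A⁻¹) · (s·mol⁻¹) · (kg⁻³·m⁻⁶·s⁹·A³) · (s⁻¹·A⁻¹) · (kg·m²·s⁻²) = kg⁻¹·m⁻⁴·s⁵·A·mol⁻¹.
Both reduce to kg⁻¹·m⁻⁴·s⁵·A·mol⁻¹.

Yes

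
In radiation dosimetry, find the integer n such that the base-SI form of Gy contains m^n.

Gy = J/kg (absorbed dose = energy per mass),
    = m²·s⁻².
The exponent of m is 2.

2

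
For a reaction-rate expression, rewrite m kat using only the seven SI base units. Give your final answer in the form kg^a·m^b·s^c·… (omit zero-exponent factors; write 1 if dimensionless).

kat = s⁻¹·mol.
Combining: m·kat = m · (s⁻¹·mol) = m·s⁻¹·mol.

m·s⁻¹·mol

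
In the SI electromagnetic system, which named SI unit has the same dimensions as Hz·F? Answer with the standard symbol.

Hz = 1/s = s⁻¹ (frequency is cycles per second).
F = C/V (capacitance = charge per voltage),
    = A·s/(kg·m²·s⁻³·A⁻¹) (substituting C and V),
    = kg⁻¹·m⁻²·s⁴·A².
Combining: Hz·F = s⁻¹ · (kg⁻¹·m⁻²·s⁴·A²) = kg⁻¹·m⁻²·s³·A².
kg⁻¹·m⁻²·s³·A² is the base-SI form of the siemens.

S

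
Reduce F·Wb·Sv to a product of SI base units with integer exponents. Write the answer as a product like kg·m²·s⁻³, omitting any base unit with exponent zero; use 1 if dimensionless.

m²·A

F = C/V (capacitance = charge per voltage),
    = A·s/(kg·m²·s⁻³·A⁻¹) (substituting C and V),
    = kg⁻¹·m⁻²·s⁴·A².
Wb = V·s (flux: a volt is a weber per second),
    = kg·m²·s⁻²·A⁻¹.
Sv = J/kg (equivalent dose = energy per mass),
    = m²·s⁻².
Combining: F·Wb·Sv = (kg⁻¹·m⁻²·s⁴·A²) · (kg·m²·s⁻²·A⁻¹) · (m²·s⁻²) = m²·A.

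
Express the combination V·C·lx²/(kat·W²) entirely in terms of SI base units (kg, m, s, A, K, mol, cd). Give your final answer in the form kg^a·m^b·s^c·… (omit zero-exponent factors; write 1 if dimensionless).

kg⁻¹·m⁻⁶·s⁵·mol⁻¹·cd²

V = W/A (potential = power per current),
    = kg·m²·s⁻³·A⁻¹.
C = A·s = s·A (charge = current × time).
lx = lm/m² (illuminance = luminous flux per area),
    = m⁻²·cd.
So lx² = m⁻⁴·cd².
kat = mol/s = s⁻¹·mol (catalytic activity).
So kat⁻¹ = s·mol⁻¹.
W = J/s (power = energy per time),
    = kg·m²·s⁻³.
So W⁻² = kg⁻²·m⁻⁴·s⁶.
Combining: V·C·lx²·kat⁻¹·W⁻² = (kg·m²·s⁻³·A⁻¹) · (s·A) · (m⁻⁴·cd²) · (s·mol⁻¹) · (kg⁻²·m⁻⁴·s⁶) = kg⁻¹·m⁻⁶·s⁵·mol⁻¹·cd².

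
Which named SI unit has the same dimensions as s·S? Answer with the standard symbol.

F

S = 1/Ω (conductance is reciprocal resistance),
    = kg⁻¹·m⁻²·s³·A².
Combining: s·S = s · (kg⁻¹·m⁻²·s³·A²) = kg⁻¹·m⁻²·s⁴·A².
kg⁻¹·m⁻²·s⁴·A² is the base-SI form of the farad.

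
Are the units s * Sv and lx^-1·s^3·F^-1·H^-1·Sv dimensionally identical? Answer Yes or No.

No

Left side:
  Sv = J/kg (equivalent dose = energy per mass),
      = m²·s⁻².
  Combining: s·Sv = s · (m²·s⁻²) = m²·s⁻¹.
Right side:
  lx = lm/m² (illuminance = luminous flux per area),
      = m⁻²·cd.
  So lx⁻¹ = m²·cd⁻¹.
  F = C/V (capacitance = charge per voltage),
      = A·s/(kg·m²·s⁻³·A⁻¹) (substituting C and V),
      = kg⁻¹·m⁻²·s⁴·A².
  So F⁻¹ = kg·m²·s⁻⁴·A⁻².
  H = Wb/A (inductance = flux per current),
      = kg·m²·s⁻²·A⁻².
  So H⁻¹ = kg⁻¹·m⁻²·s²·A².
  Sv = J/kg (equivalent dose = energy per mass),
      = m²·s⁻².
  Combining: lx⁻¹·s³·F⁻¹·H⁻¹·Sv = (m²·cd⁻¹) · s³ · (kg·m²·s⁻⁴·A⁻²) · (kg⁻¹·m⁻²·s²·A²) · (m²·s⁻²) = m⁴·s⁻¹·cd⁻¹.
Left is m²·s⁻¹; right is m⁴·s⁻¹·cd⁻¹ — different.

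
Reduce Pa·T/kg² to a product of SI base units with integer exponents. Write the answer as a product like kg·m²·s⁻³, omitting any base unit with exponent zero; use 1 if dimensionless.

Pa = kg·m⁻¹·s⁻².
T = kg·s⁻²·A⁻¹.
Combining: Pa·kg⁻²·T = (kg·m⁻¹·s⁻²) · kg⁻² · (kg·s⁻²·A⁻¹) = m⁻¹·s⁻⁴·A⁻¹.

m⁻¹·s⁻⁴·A⁻¹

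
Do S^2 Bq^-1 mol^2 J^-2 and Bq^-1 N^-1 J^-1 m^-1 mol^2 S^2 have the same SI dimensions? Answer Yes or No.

Yes

Left side:
  S = 1/Ω (conductance is reciprocal resistance),
      = kg⁻¹·m⁻²·s³·A².
  So S² = kg⁻²·m⁻⁴·s⁶·A⁴.
  Bq = 1/s = s⁻¹ (activity is decays per second).
  So Bq⁻¹ = s.
  J = N·m (work = force × distance),
      = kg·m²·s⁻².
  So J⁻² = kg⁻²·m⁻⁴·s⁴.
  Combining: S²·Bq⁻¹·mol²·J⁻² = (kg⁻²·m⁻⁴·s⁶·A⁴) · s · mol² · (kg⁻²·m⁻⁴·s⁴) = kg⁻⁴·m⁻⁸·s¹¹·A⁴·mol².
Right side:
  Bq = s⁻¹.
  So Bq⁻¹ = s.
  N = kg·m·s⁻².
  So N⁻¹ = kg⁻¹·m⁻¹·s².
  J = kg·m²·s⁻².
  So J⁻¹ = kg⁻¹·m⁻²·s².
  S = kg⁻¹·m⁻²·s³·A².
  So S² = kg⁻²·m⁻⁴·s⁶·A⁴.
  Combining: Bq⁻¹·N⁻¹·J⁻¹·m⁻¹·mol²·S² = s · (kg⁻¹·m⁻¹·s²) · (kg⁻¹·m⁻²·s²) · m⁻¹ · mol² · (kg⁻²·m⁻⁴·s⁶·A⁴) = kg⁻⁴·m⁻⁸·s¹¹·A⁴·mol².
Both reduce to kg⁻⁴·m⁻⁸·s¹¹·A⁴·mol².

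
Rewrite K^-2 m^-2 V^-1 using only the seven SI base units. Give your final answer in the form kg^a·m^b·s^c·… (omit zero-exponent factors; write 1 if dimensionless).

kg⁻¹·m⁻⁴·s³·A·K⁻²

V = kg·m²·s⁻³·A⁻¹.
So V⁻¹ = kg⁻¹·m⁻²·s³·A.
Combining: K⁻²·m⁻²·V⁻¹ = K⁻² · m⁻² · (kg⁻¹·m⁻²·s³·A) = kg⁻¹·m⁻⁴·s³·A·K⁻².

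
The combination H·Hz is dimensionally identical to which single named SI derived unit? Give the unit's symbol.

Ω

H = Wb/A (inductance = flux per current),
    = kg·m²·s⁻²·A⁻².
Hz = 1/s = s⁻¹ (frequency is cycles per second).
Combining: H·Hz = (kg·m²·s⁻²·A⁻²) · s⁻¹ = kg·m²·s⁻³·A⁻².
kg·m²·s⁻³·A⁻² is the base-SI form of the ohm.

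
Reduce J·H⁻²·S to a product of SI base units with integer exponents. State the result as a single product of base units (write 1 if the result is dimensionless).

kg⁻²·m⁻⁴·s⁵·A⁶

J = kg·m²·s⁻².
H = kg·m²·s⁻²·A⁻².
So H⁻² = kg⁻²·m⁻⁴·s⁴·A⁴.
S = kg⁻¹·m⁻²·s³·A².
Combining: J·H⁻²·S = (kg·m²·s⁻²) · (kg⁻²·m⁻⁴·s⁴·A⁴) · (kg⁻¹·m⁻²·s³·A²) = kg⁻²·m⁻⁴·s⁵·A⁶.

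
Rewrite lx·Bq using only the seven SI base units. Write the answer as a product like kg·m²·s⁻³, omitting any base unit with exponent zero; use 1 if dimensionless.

lx = m⁻²·cd.
Bq = s⁻¹.
Combining: lx·Bq = (m⁻²·cd) · s⁻¹ = m⁻²·s⁻¹·cd.

m⁻²·s⁻¹·cd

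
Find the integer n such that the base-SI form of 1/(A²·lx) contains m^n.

2

lx = lm/m² (illuminance = luminous flux per area),
    = m⁻²·cd.
So lx⁻¹ = m²·cd⁻¹.
Combining: A⁻²·lx⁻¹ = A⁻² · (m²·cd⁻¹) = m²·A⁻²·cd⁻¹.
The exponent of m is 2.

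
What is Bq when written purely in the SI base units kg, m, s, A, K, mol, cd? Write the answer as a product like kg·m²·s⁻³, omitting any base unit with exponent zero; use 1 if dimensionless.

s⁻¹

Bq = 1/s = s⁻¹ (activity is decays per second).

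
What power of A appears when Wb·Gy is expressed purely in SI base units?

-1

Wb = V·s (flux: a volt is a weber per second),
    = kg·m²·s⁻²·A⁻¹.
Gy = J/kg (absorbed dose = energy per mass),
    = m²·s⁻².
Combining: Wb·Gy = (kg·m²·s⁻²·A⁻¹) · (m²·s⁻²) = kg·m⁴·s⁻⁴·A⁻¹.
The exponent of A is -1.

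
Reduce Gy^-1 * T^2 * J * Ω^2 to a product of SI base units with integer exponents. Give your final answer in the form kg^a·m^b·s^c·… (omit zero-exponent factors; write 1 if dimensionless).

kg⁵·m⁴·s⁻¹⁰·A⁻⁶

Gy = J/kg (absorbed dose = energy per mass),
    = m²·s⁻².
So Gy⁻¹ = m⁻²·s².
T = Wb/m² (flux density = flux per area),
    = kg·s⁻²·A⁻¹.
So T² = kg²·s⁻⁴·A⁻².
J = N·m (work = force × distance),
    = kg·m²·s⁻².
Ω = V/A (resistance = voltage per current),
    = kg·m²·s⁻³·A⁻².
So Ω² = kg²·m⁴·s⁻⁶·A⁻⁴.
Combining: Gy⁻¹·T²·J·Ω² = (m⁻²·s²) · (kg²·s⁻⁴·A⁻²) · (kg·m²·s⁻²) · (kg²·m⁴·s⁻⁶·A⁻⁴) = kg⁵·m⁴·s⁻¹⁰·A⁻⁶.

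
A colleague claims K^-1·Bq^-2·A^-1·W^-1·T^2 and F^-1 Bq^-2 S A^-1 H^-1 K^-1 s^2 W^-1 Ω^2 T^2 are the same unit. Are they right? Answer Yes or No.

Left side:
  Bq = 1/s = s⁻¹ (activity is decays per second).
  So Bq⁻² = s².
  W = J/s (power = energy per time),
      = kg·m²·s⁻³.
  So W⁻¹ = kg⁻¹·m⁻²·s³.
  T = Wb/m² (flux density = flux per area),
      = kg·s⁻²·A⁻¹.
  So T² = kg²·s⁻⁴·A⁻².
  Combining: K⁻¹·Bq⁻²·A⁻¹·W⁻¹·T² = K⁻¹ · s² · A⁻¹ · (kg⁻¹·m⁻²·s³) · (kg²·s⁻⁴·A⁻²) = kg·m⁻²·s·A⁻³·K⁻¹.
Right side:
  F = C/V (capacitance = charge per voltage),
      = A·s/(kg·m²·s⁻³·A⁻¹) (substituting C and V),
      = kg⁻¹·m⁻²·s⁴·A².
  So F⁻¹ = kg·m²·s⁻⁴·A⁻².
  Bq = 1/s = s⁻¹ (activity is decays per second).
  So Bq⁻² = s².
  S = 1/Ω (conductance is reciprocal resistance),
      = kg⁻¹·m⁻²·s³·A².
  H = Wb/A (inductance = flux per current),
      = kg·m²·s⁻²·A⁻².
  So H⁻¹ = kg⁻¹·m⁻²·s²·A².
  W = J/s (power = energy per time),
      = kg·m²·s⁻³.
  So W⁻¹ = kg⁻¹·m⁻²·s³.
  Ω = V/A (resistance = voltage per current),
      = kg·m²·s⁻³·A⁻².
  So Ω² = kg²·m⁴·s⁻⁶·A⁻⁴.
  T = Wb/m² (flux density = flux per area),
      = kg·s⁻²·A⁻¹.
  So T² = kg²·s⁻⁴·A⁻².
  Combining: F⁻¹·Bq⁻²·S·A⁻¹·H⁻¹·K⁻¹·s²·W⁻¹·Ω²·T² = (kg·m²·s⁻⁴·A⁻²) · s² · (kg⁻¹·m⁻²·s³·A²) · A⁻¹ · (kg⁻¹·m⁻²·s²·A²) · K⁻¹ · s² · (kg⁻¹·m⁻²·s³) · (kg²·m⁴·s⁻⁶·A⁻⁴) · (kg²·s⁻⁴·A⁻²) = kg²·s⁻²·A⁻⁵·K⁻¹.
Left is kg·m⁻²·s·A⁻³·K⁻¹; right is kg²·s⁻²·A⁻⁵·K⁻¹ — different.

No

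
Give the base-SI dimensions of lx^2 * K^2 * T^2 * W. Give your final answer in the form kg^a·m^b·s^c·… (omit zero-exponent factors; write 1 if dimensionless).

kg³·m⁻²·s⁻⁷·A⁻²·K²·cd²

lx = m⁻²·cd.
So lx² = m⁻⁴·cd².
T = kg·s⁻²·A⁻¹.
So T² = kg²·s⁻⁴·A⁻².
W = kg·m²·s⁻³.
Combining: lx²·K²·T²·W = (m⁻⁴·cd²) · K² · (kg²·s⁻⁴·A⁻²) · (kg·m²·s⁻³) = kg³·m⁻²·s⁻⁷·A⁻²·K²·cd².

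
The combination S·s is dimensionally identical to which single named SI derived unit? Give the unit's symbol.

F

S = kg⁻¹·m⁻²·s³·A².
Combining: S·s = (kg⁻¹·m⁻²·s³·A²) · s = kg⁻¹·m⁻²·s⁴·A².
kg⁻¹·m⁻²·s⁴·A² is the base-SI form of the farad.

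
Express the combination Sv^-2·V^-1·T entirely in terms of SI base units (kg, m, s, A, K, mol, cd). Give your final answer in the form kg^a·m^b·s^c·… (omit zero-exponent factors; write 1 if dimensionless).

m⁻⁶·s⁵

Sv = m²·s⁻².
So Sv⁻² = m⁻⁴·s⁴.
V = kg·m²·s⁻³·A⁻¹.
So V⁻¹ = kg⁻¹·m⁻²·s³·A.
T = kg·s⁻²·A⁻¹.
Combining: Sv⁻²·V⁻¹·T = (m⁻⁴·s⁴) · (kg⁻¹·m⁻²·s³·A) · (kg·s⁻²·A⁻¹) = m⁻⁶·s⁵.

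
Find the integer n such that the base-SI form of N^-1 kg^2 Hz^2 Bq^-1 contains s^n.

N = kg·m/s² = kg·m·s⁻² (force = mass × acceleration).
So N⁻¹ = kg⁻¹·m⁻¹·s².
Hz = 1/s = s⁻¹ (frequency is cycles per second).
So Hz² = s⁻².
Bq = 1/s = s⁻¹ (activity is decays per second).
So Bq⁻¹ = s.
Combining: N⁻¹·kg²·Hz²·Bq⁻¹ = (kg⁻¹·m⁻¹·s²) · kg² · s⁻² · s = kg·m⁻¹·s.
The exponent of s is 1.

1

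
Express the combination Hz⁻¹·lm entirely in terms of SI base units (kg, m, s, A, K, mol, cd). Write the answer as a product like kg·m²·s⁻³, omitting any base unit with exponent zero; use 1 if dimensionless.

s·cd

Hz = s⁻¹.
So Hz⁻¹ = s.
lm = cd.
Combining: Hz⁻¹·lm = s · cd = s·cd.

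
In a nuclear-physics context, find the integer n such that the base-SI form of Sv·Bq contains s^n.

-3

Sv = m²·s⁻².
Bq = s⁻¹.
Combining: Sv·Bq = (m²·s⁻²) · s⁻¹ = m²·s⁻³.
The exponent of s is -3.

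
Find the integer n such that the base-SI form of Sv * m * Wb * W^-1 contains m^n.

3

Sv = m²·s⁻².
Wb = kg·m²·s⁻²·A⁻¹.
W = kg·m²·s⁻³.
So W⁻¹ = kg⁻¹·m⁻²·s³.
Combining: Sv·m·Wb·W⁻¹ = (m²·s⁻²) · m · (kg·m²·s⁻²·A⁻¹) · (kg⁻¹·m⁻²·s³) = m³·s⁻¹·A⁻¹.
The exponent of m is 3.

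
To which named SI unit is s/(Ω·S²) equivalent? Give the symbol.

Ω = V/A (resistance = voltage per current),
    = kg·m²·s⁻³·A⁻².
So Ω⁻¹ = kg⁻¹·m⁻²·s³·A².
S = 1/Ω (conductance is reciprocal resistance),
    = kg⁻¹·m⁻²·s³·A².
So S⁻² = kg²·m⁴·s⁻⁶·A⁻⁴.
Combining: Ω⁻¹·s·S⁻² = (kg⁻¹·m⁻²·s³·A²) · s · (kg²·m⁴·s⁻⁶·A⁻⁴) = kg·m²·s⁻²·A⁻².
kg·m²·s⁻²·A⁻² is the base-SI form of the henry.

H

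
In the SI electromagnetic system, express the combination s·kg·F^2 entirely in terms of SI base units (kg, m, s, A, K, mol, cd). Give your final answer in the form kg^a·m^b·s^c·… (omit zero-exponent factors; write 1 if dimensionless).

kg⁻¹·m⁻⁴·s⁹·A⁴

F = C/V (capacitance = charge per voltage),
    = A·s/(kg·m²·s⁻³·A⁻¹) (substituting C and V),
    = kg⁻¹·m⁻²·s⁴·A².
So F² = kg⁻²·m⁻⁴·s⁸·A⁴.
Combining: s·kg·F² = s · kg · (kg⁻²·m⁻⁴·s⁸·A⁴) = kg⁻¹·m⁻⁴·s⁹·A⁴.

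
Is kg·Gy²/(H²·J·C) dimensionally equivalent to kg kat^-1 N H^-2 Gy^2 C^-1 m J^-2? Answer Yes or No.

No

Left side:
  H = Wb/A (inductance = flux per current),
      = kg·m²·s⁻²·A⁻².
  So H⁻² = kg⁻²·m⁻⁴·s⁴·A⁴.
  J = N·m (work = force × distance),
      = kg·m²·s⁻².
  So J⁻¹ = kg⁻¹·m⁻²·s².
  C = A·s = s·A (charge = current × time).
  So C⁻¹ = s⁻¹·A⁻¹.
  Gy = J/kg (absorbed dose = energy per mass),
      = m²·s⁻².
  So Gy² = m⁴·s⁻⁴.
  Combining: kg·H⁻²·J⁻¹·C⁻¹·Gy² = kg · (kg⁻²·m⁻⁴·s⁴·A⁴) · (kg⁻¹·m⁻²·s²) · (s⁻¹·A⁻¹) · (m⁴·s⁻⁴) = kg⁻²·m⁻²·s·A³.
Right side:
  kat = mol/s = s⁻¹·mol (catalytic activity).
  So kat⁻¹ = s·mol⁻¹.
  N = kg·m/s² = kg·m·s⁻² (force = mass × acceleration).
  H = Wb/A (inductance = flux per current),
      = kg·m²·s⁻²·A⁻².
  So H⁻² = kg⁻²·m⁻⁴·s⁴·A⁴.
  Gy = J/kg (absorbed dose = energy per mass),
      = m²·s⁻².
  So Gy² = m⁴·s⁻⁴.
  C = A·s = s·A (charge = current × time).
  So C⁻¹ = s⁻¹·A⁻¹.
  J = N·m (work = force × distance),
      = kg·m²·s⁻².
  So J⁻² = kg⁻²·m⁻⁴·s⁴.
  Combining: kg·kat⁻¹·N·H⁻²·Gy²·C⁻¹·m·J⁻² = kg · (s·mol⁻¹) · (kg·m·s⁻²) · (kg⁻²·m⁻⁴·s⁴·A⁴) · (m⁴·s⁻⁴) · (s⁻¹·A⁻¹) · m · (kg⁻²·m⁻⁴·s⁴) = kg⁻²·m⁻²·s²·A³·mol⁻¹.
Left is kg⁻²·m⁻²·s·A³; right is kg⁻²·m⁻²·s²·A³·mol⁻¹ — different.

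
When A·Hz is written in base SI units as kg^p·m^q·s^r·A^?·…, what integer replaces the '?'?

1

Hz = 1/s = s⁻¹ (frequency is cycles per second).
Combining: A·Hz = A · s⁻¹ = s⁻¹·A.
The exponent of A is 1.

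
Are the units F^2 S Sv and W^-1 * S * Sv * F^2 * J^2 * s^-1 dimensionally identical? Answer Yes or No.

Left side:
  F = C/V (capacitance = charge per voltage),
      = A·s/(kg·m²·s⁻³·A⁻¹) (substituting C and V),
      = kg⁻¹·m⁻²·s⁴·A².
  So F² = kg⁻²·m⁻⁴·s⁸·A⁴.
  S = 1/Ω (conductance is reciprocal resistance),
      = kg⁻¹·m⁻²·s³·A².
  Sv = J/kg (equivalent dose = energy per mass),
      = m²·s⁻².
  Combining: F²·S·Sv = (kg⁻²·m⁻⁴·s⁸·A⁴) · (kg⁻¹·m⁻²·s³·A²) · (m²·s⁻²) = kg⁻³·m⁻⁴·s⁹·A⁶.
Right side:
  W = J/s (power = energy per time),
      = kg·m²·s⁻³.
  So W⁻¹ = kg⁻¹·m⁻²·s³.
  S = 1/Ω (conductance is reciprocal resistance),
      = kg⁻¹·m⁻²·s³·A².
  Sv = J/kg (equivalent dose = energy per mass),
      = m²·s⁻².
  F = C/V (capacitance = charge per voltage),
      = A·s/(kg·m²·s⁻³·A⁻¹) (substituting C and V),
      = kg⁻¹·m⁻²·s⁴·A².
  So F² = kg⁻²·m⁻⁴·s⁸·A⁴.
  J = N·m (work = force × distance),
      = kg·m²·s⁻².
  So J² = kg²·m⁴·s⁻⁴.
  Combining: W⁻¹·S·Sv·F²·J²·s⁻¹ = (kg⁻¹·m⁻²·s³) · (kg⁻¹·m⁻²·s³·A²) · (m²·s⁻²) · (kg⁻²·m⁻⁴·s⁸·A⁴) · (kg²·m⁴·s⁻⁴) · s⁻¹ = kg⁻²·m⁻²·s⁷·A⁶.
Left is kg⁻³·m⁻⁴·s⁹·A⁶; right is kg⁻²·m⁻²·s⁷·A⁶ — different.

No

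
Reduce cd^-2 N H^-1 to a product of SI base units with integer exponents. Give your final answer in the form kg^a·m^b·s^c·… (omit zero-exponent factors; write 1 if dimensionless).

m⁻¹·A²·cd⁻²

N = kg·m/s² = kg·m·s⁻² (force = mass × acceleration).
H = Wb/A (inductance = flux per current),
    = kg·m²·s⁻²·A⁻².
So H⁻¹ = kg⁻¹·m⁻²·s²·A².
Combining: cd⁻²·N·H⁻¹ = cd⁻² · (kg·m·s⁻²) · (kg⁻¹·m⁻²·s²·A²) = m⁻¹·A²·cd⁻².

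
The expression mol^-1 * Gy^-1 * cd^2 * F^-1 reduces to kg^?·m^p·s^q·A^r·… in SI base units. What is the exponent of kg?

Gy = m²·s⁻².
So Gy⁻¹ = m⁻²·s².
F = kg⁻¹·m⁻²·s⁴·A².
So F⁻¹ = kg·m²·s⁻⁴·A⁻².
Combining: mol⁻¹·Gy⁻¹·cd²·F⁻¹ = mol⁻¹ · (m⁻²·s²) · cd² · (kg·m²·s⁻⁴·A⁻²) = kg·s⁻²·A⁻²·mol⁻¹·cd².
The exponent of kg is 1.

1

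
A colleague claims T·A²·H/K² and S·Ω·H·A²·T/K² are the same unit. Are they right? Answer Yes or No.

Yes

Left side:
  T = Wb/m² (flux density = flux per area),
      = kg·s⁻²·A⁻¹.
  H = Wb/A (inductance = flux per current),
      = kg·m²·s⁻²·A⁻².
  Combining: T·A²·K⁻²·H = (kg·s⁻²·A⁻¹) · A² · K⁻² · (kg·m²·s⁻²·A⁻²) = kg²·m²·s⁻⁴·A⁻¹·K⁻².
Right side:
  S = kg⁻¹·m⁻²·s³·A².
  Ω = kg·m²·s⁻³·A⁻².
  H = kg·m²·s⁻²·A⁻².
  T = kg·s⁻²·A⁻¹.
  Combining: K⁻²·S·Ω·H·A²·T = K⁻² · (kg⁻¹·m⁻²·s³·A²) · (kg·m²·s⁻³·A⁻²) · (kg·m²·s⁻²·A⁻²) · A² · (kg·s⁻²·A⁻¹) = kg²·m²·s⁻⁴·A⁻¹·K⁻².
Both reduce to kg²·m²·s⁻⁴·A⁻¹·K⁻².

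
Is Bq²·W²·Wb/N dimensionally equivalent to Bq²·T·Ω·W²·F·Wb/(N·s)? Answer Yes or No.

Left side:
  Bq = 1/s = s⁻¹ (activity is decays per second).
  So Bq² = s⁻².
  N = kg·m/s² = kg·m·s⁻² (force = mass × acceleration).
  So N⁻¹ = kg⁻¹·m⁻¹·s².
  W = J/s (power = energy per time),
      = kg·m²·s⁻³.
  So W² = kg²·m⁴·s⁻⁶.
  Wb = V·s (flux: a volt is a weber per second),
      = kg·m²·s⁻²·A⁻¹.
  Combining: Bq²·N⁻¹·W²·Wb = s⁻² · (kg⁻¹·m⁻¹·s²) · (kg²·m⁴·s⁻⁶) · (kg·m²·s⁻²·A⁻¹) = kg²·m⁵·s⁻⁸·A⁻¹.
Right side:
  Bq = 1/s = s⁻¹ (activity is decays per second).
  So Bq² = s⁻².
  T = Wb/m² (flux density = flux per area),
      = kg·s⁻²·A⁻¹.
  Ω = V/A (resistance = voltage per current),
      = kg·m²·s⁻³·A⁻².
  N = kg·m/s² = kg·m·s⁻² (force = mass × acceleration).
  So N⁻¹ = kg⁻¹·m⁻¹·s².
  W = J/s (power = energy per time),
      = kg·m²·s⁻³.
  So W² = kg²·m⁴·s⁻⁶.
  F = C/V (capacitance = charge per voltage),
      = A·s/(kg·m²·s⁻³·A⁻¹) (substituting C and V),
      = kg⁻¹·m⁻²·s⁴·A².
  Wb = V·s (flux: a volt is a weber per second),
      = kg·m²·s⁻²·A⁻¹.
  Combining: Bq²·T·Ω·N⁻¹·W²·F·Wb·s⁻¹ = s⁻² · (kg·s⁻²·A⁻¹) · (kg·m²·s⁻³·A⁻²) · (kg⁻¹·m⁻¹·s²) · (kg²·m⁴·s⁻⁶) · (kg⁻¹·m⁻²·s⁴·A²) · (kg·m²·s⁻²·A⁻¹) · s⁻¹ = kg³·m⁵·s⁻¹⁰·A⁻².
Left is kg²·m⁵·s⁻⁸·A⁻¹; right is kg³·m⁵·s⁻¹⁰·A⁻² — different.

No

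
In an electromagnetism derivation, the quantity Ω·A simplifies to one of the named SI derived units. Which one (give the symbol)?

V

Ω = kg·m²·s⁻³·A⁻².
Combining: Ω·A = (kg·m²·s⁻³·A⁻²) · A = kg·m²·s⁻³·A⁻¹.
kg·m²·s⁻³·A⁻¹ is the base-SI form of the volt.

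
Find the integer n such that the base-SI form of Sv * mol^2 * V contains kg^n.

Sv = J/kg (equivalent dose = energy per mass),
    = m²·s⁻².
V = W/A (potential = power per current),
    = kg·m²·s⁻³·A⁻¹.
Combining: Sv·mol²·V = (m²·s⁻²) · mol² · (kg·m²·s⁻³·A⁻¹) = kg·m⁴·s⁻⁵·A⁻¹·mol².
The exponent of kg is 1.

1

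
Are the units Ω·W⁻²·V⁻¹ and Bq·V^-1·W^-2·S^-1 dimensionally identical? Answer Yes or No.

Left side:
  Ω = V/A (resistance = voltage per current),
      = kg·m²·s⁻³·A⁻².
  W = J/s (power = energy per time),
      = kg·m²·s⁻³.
  So W⁻² = kg⁻²·m⁻⁴·s⁶.
  V = W/A (potential = power per current),
      = kg·m²·s⁻³·A⁻¹.
  So V⁻¹ = kg⁻¹·m⁻²·s³·A.
  Combining: Ω·W⁻²·V⁻¹ = (kg·m²·s⁻³·A⁻²) · (kg⁻²·m⁻⁴·s⁶) · (kg⁻¹·m⁻²·s³·A) = kg⁻²·m⁻⁴·s⁶·A⁻¹.
Right side:
  Bq = 1/s = s⁻¹ (activity is decays per second).
  V = W/A (potential = power per current),
      = kg·m²·s⁻³·A⁻¹.
  So V⁻¹ = kg⁻¹·m⁻²·s³·A.
  W = J/s (power = energy per time),
      = kg·m²·s⁻³.
  So W⁻² = kg⁻²·m⁻⁴·s⁶.
  S = 1/Ω (conductance is reciprocal resistance),
      = kg⁻¹·m⁻²·s³·A².
  So S⁻¹ = kg·m²·s⁻³·A⁻².
  Combining: Bq·V⁻¹·W⁻²·S⁻¹ = s⁻¹ · (kg⁻¹·m⁻²·s³·A) · (kg⁻²·m⁻⁴·s⁶) · (kg·m²·s⁻³·A⁻²) = kg⁻²·m⁻⁴·s⁵·A⁻¹.
Left is kg⁻²·m⁻⁴·s⁶·A⁻¹; right is kg⁻²·m⁻⁴·s⁵·A⁻¹ — different.

No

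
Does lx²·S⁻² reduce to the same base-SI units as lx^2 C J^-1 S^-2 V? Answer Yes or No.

Left side:
  lx = m⁻²·cd.
  So lx² = m⁻⁴·cd².
  S = kg⁻¹·m⁻²·s³·A².
  So S⁻² = kg²·m⁴·s⁻⁶·A⁻⁴.
  Combining: lx²·S⁻² = (m⁻⁴·cd²) · (kg²·m⁴·s⁻⁶·A⁻⁴) = kg²·s⁻⁶·A⁻⁴·cd².
Right side:
  lx = lm/m² (illuminance = luminous flux per area),
      = m⁻²·cd.
  So lx² = m⁻⁴·cd².
  C = A·s = s·A (charge = current × time).
  J = N·m (work = force × distance),
      = kg·m²·s⁻².
  So J⁻¹ = kg⁻¹·m⁻²·s².
  S = 1/Ω (conductance is reciprocal resistance),
      = kg⁻¹·m⁻²·s³·A².
  So S⁻² = kg²·m⁴·s⁻⁶·A⁻⁴.
  V = W/A (potential = power per current),
      = kg·m²·s⁻³·A⁻¹.
  Combining: lx²·C·J⁻¹·S⁻²·V = (m⁻⁴·cd²) · (s·A) · (kg⁻¹·m⁻²·s²) · (kg²·m⁴·s⁻⁶·A⁻⁴) · (kg·m²·s⁻³·A⁻¹) = kg²·s⁻⁶·A⁻⁴·cd².
Both reduce to kg²·s⁻⁶·A⁻⁴·cd².

Yes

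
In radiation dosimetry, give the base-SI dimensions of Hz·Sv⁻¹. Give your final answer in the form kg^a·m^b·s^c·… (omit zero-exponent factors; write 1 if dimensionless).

Hz = s⁻¹.
Sv = m²·s⁻².
So Sv⁻¹ = m⁻²·s².
Combining: Hz·Sv⁻¹ = s⁻¹ · (m⁻²·s²) = m⁻²·s.

m⁻²·s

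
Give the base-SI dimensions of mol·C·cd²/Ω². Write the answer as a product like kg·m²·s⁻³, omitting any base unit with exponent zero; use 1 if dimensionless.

C = A·s = s·A (charge = current × time).
Ω = V/A (resistance = voltage per current),
    = kg·m²·s⁻³·A⁻².
So Ω⁻² = kg⁻²·m⁻⁴·s⁶·A⁴.
Combining: mol·C·Ω⁻²·cd² = mol · (s·A) · (kg⁻²·m⁻⁴·s⁶·A⁴) · cd² = kg⁻²·m⁻⁴·s⁷·A⁵·mol·cd².

kg⁻²·m⁻⁴·s⁷·A⁵·mol·cd²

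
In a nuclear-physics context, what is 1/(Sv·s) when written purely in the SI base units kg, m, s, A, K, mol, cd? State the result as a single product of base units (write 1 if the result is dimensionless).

m⁻²·s

Sv = J/kg (equivalent dose = energy per mass),
    = m²·s⁻².
So Sv⁻¹ = m⁻²·s².
Combining: Sv⁻¹·s⁻¹ = (m⁻²·s²) · s⁻¹ = m⁻²·s.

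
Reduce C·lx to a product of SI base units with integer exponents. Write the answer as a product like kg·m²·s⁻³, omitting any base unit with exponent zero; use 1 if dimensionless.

m⁻²·s·A·cd

C = A·s = s·A (charge = current × time).
lx = lm/m² (illuminance = luminous flux per area),
    = m⁻²·cd.
Combining: C·lx = (s·A) · (m⁻²·cd) = m⁻²·s·A·cd.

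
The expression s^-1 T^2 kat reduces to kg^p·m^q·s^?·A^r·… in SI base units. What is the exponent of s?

-6

T = kg·s⁻²·A⁻¹.
So T² = kg²·s⁻⁴·A⁻².
kat = s⁻¹·mol.
Combining: s⁻¹·T²·kat = s⁻¹ · (kg²·s⁻⁴·A⁻²) · (s⁻¹·mol) = kg²·s⁻⁶·A⁻²·mol.
The exponent of s is -6.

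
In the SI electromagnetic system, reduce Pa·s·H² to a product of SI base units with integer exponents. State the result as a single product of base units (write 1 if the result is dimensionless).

Pa = N/m² (pressure = force per area),
    = kg·m⁻¹·s⁻².
H = Wb/A (inductance = flux per current),
    = kg·m²·s⁻²·A⁻².
So H² = kg²·m⁴·s⁻⁴·A⁻⁴.
Combining: Pa·s·H² = (kg·m⁻¹·s⁻²) · s · (kg²·m⁴·s⁻⁴·A⁻⁴) = kg³·m³·s⁻⁵·A⁻⁴.

kg³·m³·s⁻⁵·A⁻⁴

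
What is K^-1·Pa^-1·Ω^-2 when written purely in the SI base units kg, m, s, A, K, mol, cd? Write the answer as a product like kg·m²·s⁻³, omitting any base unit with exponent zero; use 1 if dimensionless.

kg⁻³·m⁻³·s⁸·A⁴·K⁻¹

Pa = N/m² (pressure = force per area),
    = kg·m⁻¹·s⁻².
So Pa⁻¹ = kg⁻¹·m·s².
Ω = V/A (resistance = voltage per current),
    = kg·m²·s⁻³·A⁻².
So Ω⁻² = kg⁻²·m⁻⁴·s⁶·A⁴.
Combining: K⁻¹·Pa⁻¹·Ω⁻² = K⁻¹ · (kg⁻¹·m·s²) · (kg⁻²·m⁻⁴·s⁶·A⁴) = kg⁻³·m⁻³·s⁸·A⁴·K⁻¹.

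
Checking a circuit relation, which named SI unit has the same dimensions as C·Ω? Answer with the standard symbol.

Wb

C = s·A.
Ω = kg·m²·s⁻³·A⁻².
Combining: C·Ω = (s·A) · (kg·m²·s⁻³·A⁻²) = kg·m²·s⁻²·A⁻¹.
kg·m²·s⁻²·A⁻¹ is the base-SI form of the weber.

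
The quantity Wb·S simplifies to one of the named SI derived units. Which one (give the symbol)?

Wb = V·s (flux: a volt is a weber per second),
    = kg·m²·s⁻²·A⁻¹.
S = 1/Ω (conductance is reciprocal resistance),
    = kg⁻¹·m⁻²·s³·A².
Combining: Wb·S = (kg·m²·s⁻²·A⁻¹) · (kg⁻¹·m⁻²·s³·A²) = s·A.
s·A is the base-SI form of the coulomb.

C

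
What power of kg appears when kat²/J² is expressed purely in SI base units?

-2

kat = mol/s = s⁻¹·mol (catalytic activity).
So kat² = s⁻²·mol².
J = N·m (work = force × distance),
    = kg·m²·s⁻².
So J⁻² = kg⁻²·m⁻⁴·s⁴.
Combining: kat²·J⁻² = (s⁻²·mol²) · (kg⁻²·m⁻⁴·s⁴) = kg⁻²·m⁻⁴·s²·mol².
The exponent of kg is -2.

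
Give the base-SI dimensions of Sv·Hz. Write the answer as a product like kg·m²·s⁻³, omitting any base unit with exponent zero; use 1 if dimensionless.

Sv = J/kg (equivalent dose = energy per mass),
    = m²·s⁻².
Hz = 1/s = s⁻¹ (frequency is cycles per second).
Combining: Sv·Hz = (m²·s⁻²) · s⁻¹ = m²·s⁻³.

m²·s⁻³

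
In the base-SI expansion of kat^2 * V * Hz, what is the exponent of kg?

1

kat = mol/s = s⁻¹·mol (catalytic activity).
So kat² = s⁻²·mol².
V = W/A (potential = power per current),
    = kg·m²·s⁻³·A⁻¹.
Hz = 1/s = s⁻¹ (frequency is cycles per second).
Combining: kat²·V·Hz = (s⁻²·mol²) · (kg·m²·s⁻³·A⁻¹) · s⁻¹ = kg·m²·s⁻⁶·A⁻¹·mol².
The exponent of kg is 1.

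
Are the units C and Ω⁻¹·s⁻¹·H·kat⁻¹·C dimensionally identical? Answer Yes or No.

No

Left side:
  C = A·s = s·A (charge = current × time).
Right side:
  Ω = kg·m²·s⁻³·A⁻².
  So Ω⁻¹ = kg⁻¹·m⁻²·s³·A².
  H = kg·m²·s⁻²·A⁻².
  kat = s⁻¹·mol.
  So kat⁻¹ = s·mol⁻¹.
  C = s·A.
  Combining: Ω⁻¹·s⁻¹·H·kat⁻¹·C = (kg⁻¹·m⁻²·s³·A²) · s⁻¹ · (kg·m²·s⁻²·A⁻²) · (s·mol⁻¹) · (s·A) = s²·A·mol⁻¹.
Left is s·A; right is s²·A·mol⁻¹ — different.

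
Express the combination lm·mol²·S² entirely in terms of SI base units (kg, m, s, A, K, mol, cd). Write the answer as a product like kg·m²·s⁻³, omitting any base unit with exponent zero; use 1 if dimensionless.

lm = cd·sr = cd (luminous flux; sr is dimensionless).
S = 1/Ω (conductance is reciprocal resistance),
    = kg⁻¹·m⁻²·s³·A².
So S² = kg⁻²·m⁻⁴·s⁶·A⁴.
Combining: lm·mol²·S² = cd · mol² · (kg⁻²·m⁻⁴·s⁶·A⁴) = kg⁻²·m⁻⁴·s⁶·A⁴·mol²·cd.

kg⁻²·m⁻⁴·s⁶·A⁴·mol²·cd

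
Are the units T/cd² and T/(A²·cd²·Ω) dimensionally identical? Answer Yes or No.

No

Left side:
  T = kg·s⁻²·A⁻¹.
  Combining: cd⁻²·T = cd⁻² · (kg·s⁻²·A⁻¹) = kg·s⁻²·A⁻¹·cd⁻².
Right side:
  T = kg·s⁻²·A⁻¹.
  Ω = kg·m²·s⁻³·A⁻².
  So Ω⁻¹ = kg⁻¹·m⁻²·s³·A².
  Combining: A⁻²·cd⁻²·T·Ω⁻¹ = A⁻² · cd⁻² · (kg·s⁻²·A⁻¹) · (kg⁻¹·m⁻²·s³·A²) = m⁻²·s·A⁻¹·cd⁻².
Left is kg·s⁻²·A⁻¹·cd⁻²; right is m⁻²·s·A⁻¹·cd⁻² — different.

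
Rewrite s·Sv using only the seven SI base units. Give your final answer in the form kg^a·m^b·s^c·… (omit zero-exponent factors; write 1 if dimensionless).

Sv = m²·s⁻².
Combining: s·Sv = s · (m²·s⁻²) = m²·s⁻¹.

m²·s⁻¹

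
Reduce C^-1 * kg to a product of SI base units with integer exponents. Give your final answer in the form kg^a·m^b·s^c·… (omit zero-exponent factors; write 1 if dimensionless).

kg·s⁻¹·A⁻¹

C = A·s = s·A (charge = current × time).
So C⁻¹ = s⁻¹·A⁻¹.
Combining: C⁻¹·kg = (s⁻¹·A⁻¹) · kg = kg·s⁻¹·A⁻¹.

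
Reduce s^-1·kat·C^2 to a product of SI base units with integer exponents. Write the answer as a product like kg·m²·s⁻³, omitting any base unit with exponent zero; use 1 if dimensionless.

A²·mol

kat = s⁻¹·mol.
C = s·A.
So C² = s²·A².
Combining: s⁻¹·kat·C² = s⁻¹ · (s⁻¹·mol) · (s²·A²) = A²·mol.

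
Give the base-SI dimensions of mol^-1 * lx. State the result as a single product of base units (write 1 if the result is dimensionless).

m⁻²·mol⁻¹·cd

lx = lm/m² (illuminance = luminous flux per area),
    = m⁻²·cd.
Combining: mol⁻¹·lx = mol⁻¹ · (m⁻²·cd) = m⁻²·mol⁻¹·cd.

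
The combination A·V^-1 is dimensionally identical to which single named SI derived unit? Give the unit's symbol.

V = kg·m²·s⁻³·A⁻¹.
So V⁻¹ = kg⁻¹·m⁻²·s³·A.
Combining: A·V⁻¹ = A · (kg⁻¹·m⁻²·s³·A) = kg⁻¹·m⁻²·s³·A².
kg⁻¹·m⁻²·s³·A² is the base-SI form of the siemens.

S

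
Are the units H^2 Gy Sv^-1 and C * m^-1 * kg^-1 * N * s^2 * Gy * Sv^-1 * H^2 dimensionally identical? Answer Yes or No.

No

Left side:
  H = kg·m²·s⁻²·A⁻².
  So H² = kg²·m⁴·s⁻⁴·A⁻⁴.
  Gy = m²·s⁻².
  Sv = m²·s⁻².
  So Sv⁻¹ = m⁻²·s².
  Combining: H²·Gy·Sv⁻¹ = (kg²·m⁴·s⁻⁴·A⁻⁴) · (m²·s⁻²) · (m⁻²·s²) = kg²·m⁴·s⁻⁴·A⁻⁴.
Right side:
  C = A·s = s·A (charge = current × time).
  N = kg·m/s² = kg·m·s⁻² (force = mass × acceleration).
  Gy = J/kg (absorbed dose = energy per mass),
      = m²·s⁻².
  Sv = J/kg (equivalent dose = energy per mass),
      = m²·s⁻².
  So Sv⁻¹ = m⁻²·s².
  H = Wb/A (inductance = flux per current),
      = kg·m²·s⁻²·A⁻².
  So H² = kg²·m⁴·s⁻⁴·A⁻⁴.
  Combining: C·m⁻¹·kg⁻¹·N·s²·Gy·Sv⁻¹·H² = (s·A) · m⁻¹ · kg⁻¹ · (kg·m·s⁻²) · s² · (m²·s⁻²) · (m⁻²·s²) · (kg²·m⁴·s⁻⁴·A⁻⁴) = kg²·m⁴·s⁻³·A⁻³.
Left is kg²·m⁴·s⁻⁴·A⁻⁴; right is kg²·m⁴·s⁻³·A⁻³ — different.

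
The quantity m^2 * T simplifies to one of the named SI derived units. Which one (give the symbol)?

Wb

T = Wb/m² (flux density = flux per area),
    = kg·s⁻²·A⁻¹.
Combining: m²·T = m² · (kg·s⁻²·A⁻¹) = kg·m²·s⁻²·A⁻¹.
kg·m²·s⁻²·A⁻¹ is the base-SI form of the weber.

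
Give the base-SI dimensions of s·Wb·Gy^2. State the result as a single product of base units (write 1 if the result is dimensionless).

Wb = kg·m²·s⁻²·A⁻¹.
Gy = m²·s⁻².
So Gy² = m⁴·s⁻⁴.
Combining: s·Wb·Gy² = s · (kg·m²·s⁻²·A⁻¹) · (m⁴·s⁻⁴) = kg·m⁶·s⁻⁵·A⁻¹.

kg·m⁶·s⁻⁵·A⁻¹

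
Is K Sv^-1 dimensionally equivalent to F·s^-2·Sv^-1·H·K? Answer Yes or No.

Left side:
  Sv = J/kg (equivalent dose = energy per mass),
      = m²·s⁻².
  So Sv⁻¹ = m⁻²·s².
  Combining: K·Sv⁻¹ = K · (m⁻²·s²) = m⁻²·s²·K.
Right side:
  F = C/V (capacitance = charge per voltage),
      = A·s/(kg·m²·s⁻³·A⁻¹) (substituting C and V),
      = kg⁻¹·m⁻²·s⁴·A².
  Sv = J/kg (equivalent dose = energy per mass),
      = m²·s⁻².
  So Sv⁻¹ = m⁻²·s².
  H = Wb/A (inductance = flux per current),
      = kg·m²·s⁻²·A⁻².
  Combining: F·s⁻²·Sv⁻¹·H·K = (kg⁻¹·m⁻²·s⁴·A²) · s⁻² · (m⁻²·s²) · (kg·m²·s⁻²·A⁻²) · K = m⁻²·s²·K.
Both reduce to m⁻²·s²·K.

Yes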